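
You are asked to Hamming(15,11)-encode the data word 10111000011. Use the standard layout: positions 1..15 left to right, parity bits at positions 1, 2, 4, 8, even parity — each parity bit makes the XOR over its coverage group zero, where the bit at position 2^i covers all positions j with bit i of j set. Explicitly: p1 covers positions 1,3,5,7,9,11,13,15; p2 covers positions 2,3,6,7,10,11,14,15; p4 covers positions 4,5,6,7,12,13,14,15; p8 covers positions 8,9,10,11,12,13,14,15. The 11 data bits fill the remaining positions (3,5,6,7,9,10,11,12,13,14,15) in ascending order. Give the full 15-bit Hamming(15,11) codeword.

011001111000011

Place data bits at non-power-of-two positions: b3=1, b5=0, b6=1, b7=1, b9=1, b10=0, b11=0, b12=0, b13=0, b14=1, b15=1.
p1 = XOR of data positions {3,5,7,9,11,13,15} = 1⊕0⊕1⊕1⊕0⊕0⊕1 = 0
p2 = XOR of data positions {3,6,7,10,11,14,15} = 1⊕1⊕1⊕0⊕0⊕1⊕1 = 1
p4 = XOR of data positions {5,6,7,12,13,14,15} = 0⊕1⊕1⊕0⊕0⊕1⊕1 = 0
p8 = XOR of data positions {9,10,11,12,13,14,15} = 1⊕0⊕0⊕0⊕0⊕1⊕1 = 1
Codeword b1..b15 = 011001111000011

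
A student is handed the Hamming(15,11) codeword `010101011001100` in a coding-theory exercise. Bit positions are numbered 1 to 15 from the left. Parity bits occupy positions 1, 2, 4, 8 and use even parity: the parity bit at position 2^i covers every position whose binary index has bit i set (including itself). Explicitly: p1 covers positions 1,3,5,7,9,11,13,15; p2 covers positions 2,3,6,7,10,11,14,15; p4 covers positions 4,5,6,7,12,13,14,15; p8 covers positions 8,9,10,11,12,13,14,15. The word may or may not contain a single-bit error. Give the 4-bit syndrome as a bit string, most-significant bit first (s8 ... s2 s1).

s1: b1⊕b3⊕b5⊕b7⊕b9⊕b11⊕b13⊕b15 = 0⊕0⊕0⊕0⊕1⊕0⊕1⊕0 = 0
s2: b2⊕b3⊕b6⊕b7⊕b10⊕b11⊕b14⊕b15 = 1⊕0⊕1⊕0⊕0⊕0⊕0⊕0 = 0
s4: b4⊕b5⊕b6⊕b7⊕b12⊕b13⊕b14⊕b15 = 1⊕0⊕1⊕0⊕1⊕1⊕0⊕0 = 0
s8: b8⊕b9⊕b10⊕b11⊕b12⊕b13⊕b14⊕b15 = 1⊕1⊕0⊕0⊕1⊕1⊕0⊕0 = 0
Syndrome (s8...s1) = 0000 → position 0 (no error).

0000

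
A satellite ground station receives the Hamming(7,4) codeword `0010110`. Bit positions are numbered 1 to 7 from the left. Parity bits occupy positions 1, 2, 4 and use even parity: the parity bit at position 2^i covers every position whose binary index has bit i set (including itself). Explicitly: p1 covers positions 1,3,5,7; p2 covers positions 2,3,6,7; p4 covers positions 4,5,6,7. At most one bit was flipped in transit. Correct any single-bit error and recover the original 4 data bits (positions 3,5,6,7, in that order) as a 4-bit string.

1110

s1: b1⊕b3⊕b5⊕b7 = 0⊕1⊕1⊕0 = 0
s2: b2⊕b3⊕b6⊕b7 = 0⊕1⊕1⊕0 = 0
s4: b4⊕b5⊕b6⊕b7 = 0⊕1⊕1⊕0 = 0
Syndrome (s4...s1) = 000 → position 0 (no error).
No correction needed.
Data bits at positions 3,5,6,7: 1110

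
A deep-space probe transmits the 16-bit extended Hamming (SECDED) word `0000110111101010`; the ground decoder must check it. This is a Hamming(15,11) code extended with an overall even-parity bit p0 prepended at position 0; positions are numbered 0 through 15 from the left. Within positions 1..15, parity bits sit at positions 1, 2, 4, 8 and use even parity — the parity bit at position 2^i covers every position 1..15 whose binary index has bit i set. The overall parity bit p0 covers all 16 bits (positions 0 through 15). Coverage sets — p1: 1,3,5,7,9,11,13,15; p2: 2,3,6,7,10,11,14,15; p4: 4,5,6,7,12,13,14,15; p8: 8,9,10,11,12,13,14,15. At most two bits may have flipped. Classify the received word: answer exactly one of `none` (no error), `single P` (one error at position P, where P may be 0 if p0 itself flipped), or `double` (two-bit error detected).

s1: b1⊕b3⊕b5⊕b7⊕b9⊕b11⊕b13⊕b15 = 0⊕0⊕1⊕1⊕1⊕0⊕0⊕0 = 1
s2: b2⊕b3⊕b6⊕b7⊕b10⊕b11⊕b14⊕b15 = 0⊕0⊕0⊕1⊕1⊕0⊕1⊕0 = 1
s4: b4⊕b5⊕b6⊕b7⊕b12⊕b13⊕b14⊕b15 = 1⊕1⊕0⊕1⊕1⊕0⊕1⊕0 = 1
s8: b8⊕b9⊕b10⊕b11⊕b12⊕b13⊕b14⊕b15 = 1⊕1⊕1⊕0⊕1⊕0⊕1⊕0 = 1
Syndrome (s8...s1) = 1111 → position 15.
Overall parity (XOR of all 16 bits, including p0): 0⊕0⊕0⊕0⊕1⊕1⊕0⊕1⊕1⊕1⊕1⊕0⊕1⊕0⊕1⊕0 = 0
Overall=0, syndrome position=15 → double-bit error detected (uncorrectable).

double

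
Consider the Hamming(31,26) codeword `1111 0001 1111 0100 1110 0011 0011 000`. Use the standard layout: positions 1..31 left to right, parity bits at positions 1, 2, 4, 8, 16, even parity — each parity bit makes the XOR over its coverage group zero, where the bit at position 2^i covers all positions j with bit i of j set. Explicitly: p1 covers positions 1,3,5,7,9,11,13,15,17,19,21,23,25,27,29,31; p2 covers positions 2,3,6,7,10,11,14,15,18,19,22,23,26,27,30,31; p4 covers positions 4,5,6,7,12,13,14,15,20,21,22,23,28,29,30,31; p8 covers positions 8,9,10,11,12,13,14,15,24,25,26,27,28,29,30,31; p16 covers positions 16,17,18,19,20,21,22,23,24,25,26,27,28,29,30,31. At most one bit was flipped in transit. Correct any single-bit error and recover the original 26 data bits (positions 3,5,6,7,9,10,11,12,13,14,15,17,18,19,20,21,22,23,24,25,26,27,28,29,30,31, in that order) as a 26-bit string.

s1: b1⊕b3⊕b5⊕b7⊕b9⊕b11⊕b13⊕b15⊕b17⊕b19⊕b21⊕b23⊕b25⊕b27⊕b29⊕b31 = 1⊕1⊕0⊕0⊕1⊕1⊕0⊕0⊕1⊕1⊕0⊕1⊕0⊕1⊕0⊕0 = 0
s2: b2⊕b3⊕b6⊕b7⊕b10⊕b11⊕b14⊕b15⊕b18⊕b19⊕b22⊕b23⊕b26⊕b27⊕b30⊕b31 = 1⊕1⊕0⊕0⊕1⊕1⊕1⊕0⊕1⊕1⊕0⊕1⊕0⊕1⊕0⊕0 = 1
s4: b4⊕b5⊕b6⊕b7⊕b12⊕b13⊕b14⊕b15⊕b20⊕b21⊕b22⊕b23⊕b28⊕b29⊕b30⊕b31 = 1⊕0⊕0⊕0⊕1⊕0⊕1⊕0⊕0⊕0⊕0⊕1⊕1⊕0⊕0⊕0 = 1
s8: b8⊕b9⊕b10⊕b11⊕b12⊕b13⊕b14⊕b15⊕b24⊕b25⊕b26⊕b27⊕b28⊕b29⊕b30⊕b31 = 1⊕1⊕1⊕1⊕1⊕0⊕1⊕0⊕1⊕0⊕0⊕1⊕1⊕0⊕0⊕0 = 1
s16: b16⊕b17⊕b18⊕b19⊕b20⊕b21⊕b22⊕b23⊕b24⊕b25⊕b26⊕b27⊕b28⊕b29⊕b30⊕b31 = 0⊕1⊕1⊕1⊕0⊕0⊕0⊕1⊕1⊕0⊕0⊕1⊕1⊕0⊕0⊕0 = 1
Syndrome (s16...s1) = 11110 → position 30.
Flip bit 30: corrected codeword = 1111000111110100111000110011010
Data bits at positions 3,5,6,7,9,10,11,12,13,14,15,17,18,19,20,21,22,23,24,25,26,27,28,29,30,31: 10001111010111000110011010

10001111010111000110011010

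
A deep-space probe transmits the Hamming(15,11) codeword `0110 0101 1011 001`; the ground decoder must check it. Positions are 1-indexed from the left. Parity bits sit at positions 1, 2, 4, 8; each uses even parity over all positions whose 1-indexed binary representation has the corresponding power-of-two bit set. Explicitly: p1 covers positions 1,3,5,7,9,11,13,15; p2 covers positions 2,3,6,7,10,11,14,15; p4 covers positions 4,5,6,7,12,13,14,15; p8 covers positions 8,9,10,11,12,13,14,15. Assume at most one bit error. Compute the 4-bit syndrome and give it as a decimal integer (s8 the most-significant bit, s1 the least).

14

s1: b1⊕b3⊕b5⊕b7⊕b9⊕b11⊕b13⊕b15 = 0⊕1⊕0⊕0⊕1⊕1⊕0⊕1 = 0
s2: b2⊕b3⊕b6⊕b7⊕b10⊕b11⊕b14⊕b15 = 1⊕1⊕1⊕0⊕0⊕1⊕0⊕1 = 1
s4: b4⊕b5⊕b6⊕b7⊕b12⊕b13⊕b14⊕b15 = 0⊕0⊕1⊕0⊕1⊕0⊕0⊕1 = 1
s8: b8⊕b9⊕b10⊕b11⊕b12⊕b13⊕b14⊕b15 = 1⊕1⊕0⊕1⊕1⊕0⊕0⊕1 = 1
Syndrome (s8...s1) = 1110 → position 14.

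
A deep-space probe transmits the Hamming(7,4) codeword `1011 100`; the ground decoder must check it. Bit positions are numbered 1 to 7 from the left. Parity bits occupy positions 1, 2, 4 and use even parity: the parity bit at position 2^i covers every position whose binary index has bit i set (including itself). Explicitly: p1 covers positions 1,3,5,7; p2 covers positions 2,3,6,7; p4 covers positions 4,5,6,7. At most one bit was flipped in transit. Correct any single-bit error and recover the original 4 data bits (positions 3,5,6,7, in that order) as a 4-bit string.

s1: b1⊕b3⊕b5⊕b7 = 1⊕1⊕1⊕0 = 1
s2: b2⊕b3⊕b6⊕b7 = 0⊕1⊕0⊕0 = 1
s4: b4⊕b5⊕b6⊕b7 = 1⊕1⊕0⊕0 = 0
Syndrome (s4...s1) = 011 → position 3.
Flip bit 3: corrected codeword = 1001100
Data bits at positions 3,5,6,7: 0100

0100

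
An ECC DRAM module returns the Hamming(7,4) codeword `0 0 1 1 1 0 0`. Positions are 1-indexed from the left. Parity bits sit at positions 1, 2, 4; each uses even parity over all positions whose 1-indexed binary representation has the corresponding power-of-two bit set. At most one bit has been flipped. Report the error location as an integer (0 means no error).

s1: b1⊕b3⊕b5⊕b7 = 0⊕1⊕1⊕0 = 0
s2: b2⊕b3⊕b6⊕b7 = 0⊕1⊕0⊕0 = 1
s4: b4⊕b5⊕b6⊕b7 = 1⊕1⊕0⊕0 = 0
Syndrome (s4...s1) = 010 → position 2.

2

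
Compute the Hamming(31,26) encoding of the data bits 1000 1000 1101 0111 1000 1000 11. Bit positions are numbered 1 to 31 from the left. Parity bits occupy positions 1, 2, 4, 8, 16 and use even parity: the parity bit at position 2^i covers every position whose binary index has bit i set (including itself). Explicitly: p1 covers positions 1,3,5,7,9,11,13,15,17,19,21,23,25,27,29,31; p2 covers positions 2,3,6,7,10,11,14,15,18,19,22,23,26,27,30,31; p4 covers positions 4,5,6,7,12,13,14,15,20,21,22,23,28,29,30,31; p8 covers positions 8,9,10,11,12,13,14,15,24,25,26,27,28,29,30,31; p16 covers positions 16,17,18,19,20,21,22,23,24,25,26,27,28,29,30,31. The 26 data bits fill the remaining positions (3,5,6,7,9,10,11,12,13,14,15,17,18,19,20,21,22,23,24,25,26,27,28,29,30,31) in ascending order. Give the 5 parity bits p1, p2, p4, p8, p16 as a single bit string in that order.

11100

Place data bits at non-power-of-two positions: b3=1, b5=0, b6=0, b7=0, b9=1, b10=0, b11=0, b12=0, b13=1, b14=1, b15=0, b17=1, b18=0, b19=1, b20=1, b21=1, b22=1, b23=0, b24=0, b25=0, b26=1, b27=0, b28=0, b29=0, b30=1, b31=1.
p1 = XOR of data positions {3,5,7,9,11,13,15,17,19,21,23,25,27,29,31} = 1⊕0⊕0⊕1⊕0⊕1⊕0⊕1⊕1⊕1⊕0⊕0⊕0⊕0⊕1 = 1
p2 = XOR of data positions {3,6,7,10,11,14,15,18,19,22,23,26,27,30,31} = 1⊕0⊕0⊕0⊕0⊕1⊕0⊕0⊕1⊕1⊕0⊕1⊕0⊕1⊕1 = 1
p4 = XOR of data positions {5,6,7,12,13,14,15,20,21,22,23,28,29,30,31} = 0⊕0⊕0⊕0⊕1⊕1⊕0⊕1⊕1⊕1⊕0⊕0⊕0⊕1⊕1 = 1
p8 = XOR of data positions {9,10,11,12,13,14,15,24,25,26,27,28,29,30,31} = 1⊕0⊕0⊕0⊕1⊕1⊕0⊕0⊕0⊕1⊕0⊕0⊕0⊕1⊕1 = 0
p16 = XOR of data positions {17,18,19,20,21,22,23,24,25,26,27,28,29,30,31} = 1⊕0⊕1⊕1⊕1⊕1⊕0⊕0⊕0⊕1⊕0⊕0⊕0⊕1⊕1 = 0
Parity bits p1,p2,p4,p8,p16 = 11100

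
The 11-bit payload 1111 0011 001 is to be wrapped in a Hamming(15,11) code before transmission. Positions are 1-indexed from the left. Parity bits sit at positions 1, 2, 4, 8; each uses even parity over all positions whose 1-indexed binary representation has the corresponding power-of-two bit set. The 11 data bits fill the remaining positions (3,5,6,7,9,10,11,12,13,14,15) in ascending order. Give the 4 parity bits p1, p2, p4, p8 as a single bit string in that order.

1111

Place data bits at non-power-of-two positions: b3=1, b5=1, b6=1, b7=1, b9=0, b10=0, b11=1, b12=1, b13=0, b14=0, b15=1.
p1 = XOR of data positions {3,5,7,9,11,13,15} = 1⊕1⊕1⊕0⊕1⊕0⊕1 = 1
p2 = XOR of data positions {3,6,7,10,11,14,15} = 1⊕1⊕1⊕0⊕1⊕0⊕1 = 1
p4 = XOR of data positions {5,6,7,12,13,14,15} = 1⊕1⊕1⊕1⊕0⊕0⊕1 = 1
p8 = XOR of data positions {9,10,11,12,13,14,15} = 0⊕0⊕1⊕1⊕0⊕0⊕1 = 1
Parity bits p1,p2,p4,p8 = 1111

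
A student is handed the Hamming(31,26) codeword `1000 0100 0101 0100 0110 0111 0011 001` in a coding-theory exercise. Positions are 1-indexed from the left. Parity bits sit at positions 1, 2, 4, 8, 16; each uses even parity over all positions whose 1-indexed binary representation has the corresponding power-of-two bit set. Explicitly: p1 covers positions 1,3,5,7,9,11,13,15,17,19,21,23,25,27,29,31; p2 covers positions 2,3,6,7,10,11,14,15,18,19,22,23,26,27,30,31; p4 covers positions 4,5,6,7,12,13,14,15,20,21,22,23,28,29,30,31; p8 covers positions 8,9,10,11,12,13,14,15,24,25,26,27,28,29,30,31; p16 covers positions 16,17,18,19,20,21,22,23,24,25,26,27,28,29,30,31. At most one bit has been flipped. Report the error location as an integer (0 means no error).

s1: b1⊕b3⊕b5⊕b7⊕b9⊕b11⊕b13⊕b15⊕b17⊕b19⊕b21⊕b23⊕b25⊕b27⊕b29⊕b31 = 1⊕0⊕0⊕0⊕0⊕0⊕0⊕0⊕0⊕1⊕0⊕1⊕0⊕1⊕0⊕1 = 1
s2: b2⊕b3⊕b6⊕b7⊕b10⊕b11⊕b14⊕b15⊕b18⊕b19⊕b22⊕b23⊕b26⊕b27⊕b30⊕b31 = 0⊕0⊕1⊕0⊕1⊕0⊕1⊕0⊕1⊕1⊕1⊕1⊕0⊕1⊕0⊕1 = 1
s4: b4⊕b5⊕b6⊕b7⊕b12⊕b13⊕b14⊕b15⊕b20⊕b21⊕b22⊕b23⊕b28⊕b29⊕b30⊕b31 = 0⊕0⊕1⊕0⊕1⊕0⊕1⊕0⊕0⊕0⊕1⊕1⊕1⊕0⊕0⊕1 = 1
s8: b8⊕b9⊕b10⊕b11⊕b12⊕b13⊕b14⊕b15⊕b24⊕b25⊕b26⊕b27⊕b28⊕b29⊕b30⊕b31 = 0⊕0⊕1⊕0⊕1⊕0⊕1⊕0⊕1⊕0⊕0⊕1⊕1⊕0⊕0⊕1 = 1
s16: b16⊕b17⊕b18⊕b19⊕b20⊕b21⊕b22⊕b23⊕b24⊕b25⊕b26⊕b27⊕b28⊕b29⊕b30⊕b31 = 0⊕0⊕1⊕1⊕0⊕0⊕1⊕1⊕1⊕0⊕0⊕1⊕1⊕0⊕0⊕1 = 0
Syndrome (s16...s1) = 01111 → position 15.

15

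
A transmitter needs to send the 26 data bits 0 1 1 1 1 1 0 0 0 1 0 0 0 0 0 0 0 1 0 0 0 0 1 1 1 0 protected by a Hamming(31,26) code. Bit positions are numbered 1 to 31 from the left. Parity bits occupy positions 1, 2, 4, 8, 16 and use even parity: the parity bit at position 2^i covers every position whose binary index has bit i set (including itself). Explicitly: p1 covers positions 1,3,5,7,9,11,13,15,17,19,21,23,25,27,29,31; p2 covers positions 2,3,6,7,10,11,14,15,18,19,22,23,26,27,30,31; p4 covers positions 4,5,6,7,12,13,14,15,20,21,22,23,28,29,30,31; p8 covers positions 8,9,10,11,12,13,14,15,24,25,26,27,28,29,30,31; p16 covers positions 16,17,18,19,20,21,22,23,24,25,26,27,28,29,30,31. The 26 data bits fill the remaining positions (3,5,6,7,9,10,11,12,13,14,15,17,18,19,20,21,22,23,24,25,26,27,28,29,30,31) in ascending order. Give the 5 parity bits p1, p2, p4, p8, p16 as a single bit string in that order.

10000

Place data bits at non-power-of-two positions: b3=0, b5=1, b6=1, b7=1, b9=1, b10=1, b11=0, b12=0, b13=0, b14=1, b15=0, b17=0, b18=0, b19=0, b20=0, b21=0, b22=0, b23=1, b24=0, b25=0, b26=0, b27=0, b28=1, b29=1, b30=1, b31=0.
p1 = XOR of data positions {3,5,7,9,11,13,15,17,19,21,23,25,27,29,31} = 0⊕1⊕1⊕1⊕0⊕0⊕0⊕0⊕0⊕0⊕1⊕0⊕0⊕1⊕0 = 1
p2 = XOR of data positions {3,6,7,10,11,14,15,18,19,22,23,26,27,30,31} = 0⊕1⊕1⊕1⊕0⊕1⊕0⊕0⊕0⊕0⊕1⊕0⊕0⊕1⊕0 = 0
p4 = XOR of data positions {5,6,7,12,13,14,15,20,21,22,23,28,29,30,31} = 1⊕1⊕1⊕0⊕0⊕1⊕0⊕0⊕0⊕0⊕1⊕1⊕1⊕1⊕0 = 0
p8 = XOR of data positions {9,10,11,12,13,14,15,24,25,26,27,28,29,30,31} = 1⊕1⊕0⊕0⊕0⊕1⊕0⊕0⊕0⊕0⊕0⊕1⊕1⊕1⊕0 = 0
p16 = XOR of data positions {17,18,19,20,21,22,23,24,25,26,27,28,29,30,31} = 0⊕0⊕0⊕0⊕0⊕0⊕1⊕0⊕0⊕0⊕0⊕1⊕1⊕1⊕0 = 0
Parity bits p1,p2,p4,p8,p16 = 10000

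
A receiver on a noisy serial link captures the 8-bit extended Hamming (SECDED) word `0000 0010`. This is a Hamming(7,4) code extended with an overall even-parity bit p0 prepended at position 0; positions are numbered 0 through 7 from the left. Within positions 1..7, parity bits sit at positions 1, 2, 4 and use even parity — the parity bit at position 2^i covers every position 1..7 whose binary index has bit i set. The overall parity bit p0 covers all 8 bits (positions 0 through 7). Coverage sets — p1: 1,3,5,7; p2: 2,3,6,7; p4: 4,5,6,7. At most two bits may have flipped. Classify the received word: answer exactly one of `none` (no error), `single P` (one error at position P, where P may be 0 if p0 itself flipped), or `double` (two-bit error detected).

s1: b1⊕b3⊕b5⊕b7 = 0⊕0⊕0⊕0 = 0
s2: b2⊕b3⊕b6⊕b7 = 0⊕0⊕1⊕0 = 1
s4: b4⊕b5⊕b6⊕b7 = 0⊕0⊕1⊕0 = 1
Syndrome (s4...s1) = 110 → position 6.
Overall parity (XOR of all 8 bits, including p0): 0⊕0⊕0⊕0⊕0⊕0⊕1⊕0 = 1
Overall=1, syndrome position=6 → single-bit error at position 6.

single 6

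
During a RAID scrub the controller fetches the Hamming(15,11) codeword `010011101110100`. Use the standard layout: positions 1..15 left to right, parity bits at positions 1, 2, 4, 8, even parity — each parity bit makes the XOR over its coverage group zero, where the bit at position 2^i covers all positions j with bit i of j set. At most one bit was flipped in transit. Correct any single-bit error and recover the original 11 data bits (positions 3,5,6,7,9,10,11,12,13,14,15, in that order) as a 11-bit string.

s1: b1⊕b3⊕b5⊕b7⊕b9⊕b11⊕b13⊕b15 = 0⊕0⊕1⊕1⊕1⊕1⊕1⊕0 = 1
s2: b2⊕b3⊕b6⊕b7⊕b10⊕b11⊕b14⊕b15 = 1⊕0⊕1⊕1⊕1⊕1⊕0⊕0 = 1
s4: b4⊕b5⊕b6⊕b7⊕b12⊕b13⊕b14⊕b15 = 0⊕1⊕1⊕1⊕0⊕1⊕0⊕0 = 0
s8: b8⊕b9⊕b10⊕b11⊕b12⊕b13⊕b14⊕b15 = 0⊕1⊕1⊕1⊕0⊕1⊕0⊕0 = 0
Syndrome (s8...s1) = 0011 → position 3.
Flip bit 3: corrected codeword = 011011101110100
Data bits at positions 3,5,6,7,9,10,11,12,13,14,15: 11111110100

11111110100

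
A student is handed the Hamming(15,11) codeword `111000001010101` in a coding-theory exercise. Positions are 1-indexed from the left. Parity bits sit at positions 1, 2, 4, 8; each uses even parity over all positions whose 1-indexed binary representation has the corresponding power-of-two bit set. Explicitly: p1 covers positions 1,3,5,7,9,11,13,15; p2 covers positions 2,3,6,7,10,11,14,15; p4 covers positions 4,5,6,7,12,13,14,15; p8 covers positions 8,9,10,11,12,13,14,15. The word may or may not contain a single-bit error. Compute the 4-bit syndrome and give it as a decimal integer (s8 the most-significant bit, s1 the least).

0

s1: b1⊕b3⊕b5⊕b7⊕b9⊕b11⊕b13⊕b15 = 1⊕1⊕0⊕0⊕1⊕1⊕1⊕1 = 0
s2: b2⊕b3⊕b6⊕b7⊕b10⊕b11⊕b14⊕b15 = 1⊕1⊕0⊕0⊕0⊕1⊕0⊕1 = 0
s4: b4⊕b5⊕b6⊕b7⊕b12⊕b13⊕b14⊕b15 = 0⊕0⊕0⊕0⊕0⊕1⊕0⊕1 = 0
s8: b8⊕b9⊕b10⊕b11⊕b12⊕b13⊕b14⊕b15 = 0⊕1⊕0⊕1⊕0⊕1⊕0⊕1 = 0
Syndrome (s8...s1) = 0000 → position 0 (no error).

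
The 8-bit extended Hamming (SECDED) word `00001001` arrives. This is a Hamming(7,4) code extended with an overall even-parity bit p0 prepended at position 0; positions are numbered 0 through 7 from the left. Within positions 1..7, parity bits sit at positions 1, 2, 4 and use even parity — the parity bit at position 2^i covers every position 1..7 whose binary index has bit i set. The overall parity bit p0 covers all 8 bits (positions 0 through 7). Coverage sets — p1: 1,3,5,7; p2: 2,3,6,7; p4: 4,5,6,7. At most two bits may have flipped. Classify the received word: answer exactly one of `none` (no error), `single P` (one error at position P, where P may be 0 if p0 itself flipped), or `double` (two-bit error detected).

double

s1: b1⊕b3⊕b5⊕b7 = 0⊕0⊕0⊕1 = 1
s2: b2⊕b3⊕b6⊕b7 = 0⊕0⊕0⊕1 = 1
s4: b4⊕b5⊕b6⊕b7 = 1⊕0⊕0⊕1 = 0
Syndrome (s4...s1) = 011 → position 3.
Overall parity (XOR of all 8 bits, including p0): 0⊕0⊕0⊕0⊕1⊕0⊕0⊕1 = 0
Overall=0, syndrome position=3 → double-bit error detected (uncorrectable).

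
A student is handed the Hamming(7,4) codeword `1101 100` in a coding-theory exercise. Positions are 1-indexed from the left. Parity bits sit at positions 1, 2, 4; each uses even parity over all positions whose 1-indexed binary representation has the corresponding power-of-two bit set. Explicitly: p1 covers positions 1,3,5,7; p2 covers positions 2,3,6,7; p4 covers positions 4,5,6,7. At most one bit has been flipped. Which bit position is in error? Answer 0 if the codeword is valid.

2

s1: b1⊕b3⊕b5⊕b7 = 1⊕0⊕1⊕0 = 0
s2: b2⊕b3⊕b6⊕b7 = 1⊕0⊕0⊕0 = 1
s4: b4⊕b5⊕b6⊕b7 = 1⊕1⊕0⊕0 = 0
Syndrome (s4...s1) = 010 → position 2.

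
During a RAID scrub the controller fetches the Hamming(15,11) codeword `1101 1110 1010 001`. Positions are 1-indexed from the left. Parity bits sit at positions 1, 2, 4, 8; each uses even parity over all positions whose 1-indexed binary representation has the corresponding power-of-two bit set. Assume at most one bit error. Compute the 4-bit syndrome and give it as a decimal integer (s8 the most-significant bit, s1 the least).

14

s1: b1⊕b3⊕b5⊕b7⊕b9⊕b11⊕b13⊕b15 = 1⊕0⊕1⊕1⊕1⊕1⊕0⊕1 = 0
s2: b2⊕b3⊕b6⊕b7⊕b10⊕b11⊕b14⊕b15 = 1⊕0⊕1⊕1⊕0⊕1⊕0⊕1 = 1
s4: b4⊕b5⊕b6⊕b7⊕b12⊕b13⊕b14⊕b15 = 1⊕1⊕1⊕1⊕0⊕0⊕0⊕1 = 1
s8: b8⊕b9⊕b10⊕b11⊕b12⊕b13⊕b14⊕b15 = 0⊕1⊕0⊕1⊕0⊕0⊕0⊕1 = 1
Syndrome (s8...s1) = 1110 → position 14.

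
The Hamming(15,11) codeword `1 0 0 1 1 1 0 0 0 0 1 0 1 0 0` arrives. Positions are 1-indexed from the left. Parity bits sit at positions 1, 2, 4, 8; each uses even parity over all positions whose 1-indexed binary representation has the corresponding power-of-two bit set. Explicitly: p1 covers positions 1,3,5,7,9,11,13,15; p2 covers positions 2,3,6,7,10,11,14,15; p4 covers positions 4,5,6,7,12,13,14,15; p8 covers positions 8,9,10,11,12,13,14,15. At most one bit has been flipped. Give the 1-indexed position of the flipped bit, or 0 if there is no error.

s1: b1⊕b3⊕b5⊕b7⊕b9⊕b11⊕b13⊕b15 = 1⊕0⊕1⊕0⊕0⊕1⊕1⊕0 = 0
s2: b2⊕b3⊕b6⊕b7⊕b10⊕b11⊕b14⊕b15 = 0⊕0⊕1⊕0⊕0⊕1⊕0⊕0 = 0
s4: b4⊕b5⊕b6⊕b7⊕b12⊕b13⊕b14⊕b15 = 1⊕1⊕1⊕0⊕0⊕1⊕0⊕0 = 0
s8: b8⊕b9⊕b10⊕b11⊕b12⊕b13⊕b14⊕b15 = 0⊕0⊕0⊕1⊕0⊕1⊕0⊕0 = 0
Syndrome (s8...s1) = 0000 → position 0 (no error).

0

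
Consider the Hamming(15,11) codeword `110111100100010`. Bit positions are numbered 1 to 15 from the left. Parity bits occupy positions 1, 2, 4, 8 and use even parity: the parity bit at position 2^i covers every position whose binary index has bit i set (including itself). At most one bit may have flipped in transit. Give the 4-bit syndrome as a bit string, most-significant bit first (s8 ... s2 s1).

s1: b1⊕b3⊕b5⊕b7⊕b9⊕b11⊕b13⊕b15 = 1⊕0⊕1⊕1⊕0⊕0⊕0⊕0 = 1
s2: b2⊕b3⊕b6⊕b7⊕b10⊕b11⊕b14⊕b15 = 1⊕0⊕1⊕1⊕1⊕0⊕1⊕0 = 1
s4: b4⊕b5⊕b6⊕b7⊕b12⊕b13⊕b14⊕b15 = 1⊕1⊕1⊕1⊕0⊕0⊕1⊕0 = 1
s8: b8⊕b9⊕b10⊕b11⊕b12⊕b13⊕b14⊕b15 = 0⊕0⊕1⊕0⊕0⊕0⊕1⊕0 = 0
Syndrome (s8...s1) = 0111 → position 7.

0111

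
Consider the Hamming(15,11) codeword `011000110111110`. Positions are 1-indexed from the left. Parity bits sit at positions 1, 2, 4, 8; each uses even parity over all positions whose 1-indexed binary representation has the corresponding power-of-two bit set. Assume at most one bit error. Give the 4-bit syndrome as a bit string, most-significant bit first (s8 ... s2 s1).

0000

s1: b1⊕b3⊕b5⊕b7⊕b9⊕b11⊕b13⊕b15 = 0⊕1⊕0⊕1⊕0⊕1⊕1⊕0 = 0
s2: b2⊕b3⊕b6⊕b7⊕b10⊕b11⊕b14⊕b15 = 1⊕1⊕0⊕1⊕1⊕1⊕1⊕0 = 0
s4: b4⊕b5⊕b6⊕b7⊕b12⊕b13⊕b14⊕b15 = 0⊕0⊕0⊕1⊕1⊕1⊕1⊕0 = 0
s8: b8⊕b9⊕b10⊕b11⊕b12⊕b13⊕b14⊕b15 = 1⊕0⊕1⊕1⊕1⊕1⊕1⊕0 = 0
Syndrome (s8...s1) = 0000 → position 0 (no error).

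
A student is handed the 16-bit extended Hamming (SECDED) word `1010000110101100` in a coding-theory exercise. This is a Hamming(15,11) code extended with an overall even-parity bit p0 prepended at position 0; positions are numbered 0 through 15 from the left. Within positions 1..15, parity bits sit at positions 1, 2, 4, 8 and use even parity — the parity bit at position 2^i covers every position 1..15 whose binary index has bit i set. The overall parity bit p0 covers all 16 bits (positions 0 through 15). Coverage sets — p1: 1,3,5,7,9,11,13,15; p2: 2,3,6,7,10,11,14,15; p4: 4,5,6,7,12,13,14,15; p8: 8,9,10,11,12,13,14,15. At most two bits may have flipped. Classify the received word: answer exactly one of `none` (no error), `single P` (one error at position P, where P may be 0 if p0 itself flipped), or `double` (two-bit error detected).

single 6

s1: b1⊕b3⊕b5⊕b7⊕b9⊕b11⊕b13⊕b15 = 0⊕0⊕0⊕1⊕0⊕0⊕1⊕0 = 0
s2: b2⊕b3⊕b6⊕b7⊕b10⊕b11⊕b14⊕b15 = 1⊕0⊕0⊕1⊕1⊕0⊕0⊕0 = 1
s4: b4⊕b5⊕b6⊕b7⊕b12⊕b13⊕b14⊕b15 = 0⊕0⊕0⊕1⊕1⊕1⊕0⊕0 = 1
s8: b8⊕b9⊕b10⊕b11⊕b12⊕b13⊕b14⊕b15 = 1⊕0⊕1⊕0⊕1⊕1⊕0⊕0 = 0
Syndrome (s8...s1) = 0110 → position 6.
Overall parity (XOR of all 16 bits, including p0): 1⊕0⊕1⊕0⊕0⊕0⊕0⊕1⊕1⊕0⊕1⊕0⊕1⊕1⊕0⊕0 = 1
Overall=1, syndrome position=6 → single-bit error at position 6.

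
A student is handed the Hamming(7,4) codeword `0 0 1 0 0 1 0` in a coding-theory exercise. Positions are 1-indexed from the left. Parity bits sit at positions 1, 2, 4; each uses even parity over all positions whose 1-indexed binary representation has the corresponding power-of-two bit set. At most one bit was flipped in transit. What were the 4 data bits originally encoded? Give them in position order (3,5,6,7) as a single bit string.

1110

s1: b1⊕b3⊕b5⊕b7 = 0⊕1⊕0⊕0 = 1
s2: b2⊕b3⊕b6⊕b7 = 0⊕1⊕1⊕0 = 0
s4: b4⊕b5⊕b6⊕b7 = 0⊕0⊕1⊕0 = 1
Syndrome (s4...s1) = 101 → position 5.
Flip bit 5: corrected codeword = 0010110
Data bits at positions 3,5,6,7: 1110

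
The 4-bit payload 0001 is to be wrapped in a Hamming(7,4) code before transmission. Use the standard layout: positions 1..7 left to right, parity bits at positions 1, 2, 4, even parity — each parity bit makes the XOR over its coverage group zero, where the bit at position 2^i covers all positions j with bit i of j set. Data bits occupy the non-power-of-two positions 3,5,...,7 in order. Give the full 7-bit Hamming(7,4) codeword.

1101001

Place data bits at non-power-of-two positions: b3=0, b5=0, b6=0, b7=1.
p1 = XOR of data positions {3,5,7} = 0⊕0⊕1 = 1
p2 = XOR of data positions {3,6,7} = 0⊕0⊕1 = 1
p4 = XOR of data positions {5,6,7} = 0⊕0⊕1 = 1
Codeword b1..b7 = 1101001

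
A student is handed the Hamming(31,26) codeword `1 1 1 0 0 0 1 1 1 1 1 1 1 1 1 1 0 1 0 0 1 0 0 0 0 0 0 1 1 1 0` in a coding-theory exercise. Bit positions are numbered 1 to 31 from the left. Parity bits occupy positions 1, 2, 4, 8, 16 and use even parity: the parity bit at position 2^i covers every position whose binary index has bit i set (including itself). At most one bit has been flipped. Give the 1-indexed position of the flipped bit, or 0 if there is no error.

15

s1: b1⊕b3⊕b5⊕b7⊕b9⊕b11⊕b13⊕b15⊕b17⊕b19⊕b21⊕b23⊕b25⊕b27⊕b29⊕b31 = 1⊕1⊕0⊕1⊕1⊕1⊕1⊕1⊕0⊕0⊕1⊕0⊕0⊕0⊕1⊕0 = 1
s2: b2⊕b3⊕b6⊕b7⊕b10⊕b11⊕b14⊕b15⊕b18⊕b19⊕b22⊕b23⊕b26⊕b27⊕b30⊕b31 = 1⊕1⊕0⊕1⊕1⊕1⊕1⊕1⊕1⊕0⊕0⊕0⊕0⊕0⊕1⊕0 = 1
s4: b4⊕b5⊕b6⊕b7⊕b12⊕b13⊕b14⊕b15⊕b20⊕b21⊕b22⊕b23⊕b28⊕b29⊕b30⊕b31 = 0⊕0⊕0⊕1⊕1⊕1⊕1⊕1⊕0⊕1⊕0⊕0⊕1⊕1⊕1⊕0 = 1
s8: b8⊕b9⊕b10⊕b11⊕b12⊕b13⊕b14⊕b15⊕b24⊕b25⊕b26⊕b27⊕b28⊕b29⊕b30⊕b31 = 1⊕1⊕1⊕1⊕1⊕1⊕1⊕1⊕0⊕0⊕0⊕0⊕1⊕1⊕1⊕0 = 1
s16: b16⊕b17⊕b18⊕b19⊕b20⊕b21⊕b22⊕b23⊕b24⊕b25⊕b26⊕b27⊕b28⊕b29⊕b30⊕b31 = 1⊕0⊕1⊕0⊕0⊕1⊕0⊕0⊕0⊕0⊕0⊕0⊕1⊕1⊕1⊕0 = 0
Syndrome (s16...s1) = 01111 → position 15.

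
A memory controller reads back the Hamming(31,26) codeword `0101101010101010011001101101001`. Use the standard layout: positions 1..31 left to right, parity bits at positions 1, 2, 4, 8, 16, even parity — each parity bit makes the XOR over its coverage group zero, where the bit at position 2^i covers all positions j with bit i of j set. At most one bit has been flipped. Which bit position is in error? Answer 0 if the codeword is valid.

4

s1: b1⊕b3⊕b5⊕b7⊕b9⊕b11⊕b13⊕b15⊕b17⊕b19⊕b21⊕b23⊕b25⊕b27⊕b29⊕b31 = 0⊕0⊕1⊕1⊕1⊕1⊕1⊕1⊕0⊕1⊕0⊕1⊕1⊕0⊕0⊕1 = 0
s2: b2⊕b3⊕b6⊕b7⊕b10⊕b11⊕b14⊕b15⊕b18⊕b19⊕b22⊕b23⊕b26⊕b27⊕b30⊕b31 = 1⊕0⊕0⊕1⊕0⊕1⊕0⊕1⊕1⊕1⊕1⊕1⊕1⊕0⊕0⊕1 = 0
s4: b4⊕b5⊕b6⊕b7⊕b12⊕b13⊕b14⊕b15⊕b20⊕b21⊕b22⊕b23⊕b28⊕b29⊕b30⊕b31 = 1⊕1⊕0⊕1⊕0⊕1⊕0⊕1⊕0⊕0⊕1⊕1⊕1⊕0⊕0⊕1 = 1
s8: b8⊕b9⊕b10⊕b11⊕b12⊕b13⊕b14⊕b15⊕b24⊕b25⊕b26⊕b27⊕b28⊕b29⊕b30⊕b31 = 0⊕1⊕0⊕1⊕0⊕1⊕0⊕1⊕0⊕1⊕1⊕0⊕1⊕0⊕0⊕1 = 0
s16: b16⊕b17⊕b18⊕b19⊕b20⊕b21⊕b22⊕b23⊕b24⊕b25⊕b26⊕b27⊕b28⊕b29⊕b30⊕b31 = 0⊕0⊕1⊕1⊕0⊕0⊕1⊕1⊕0⊕1⊕1⊕0⊕1⊕0⊕0⊕1 = 0
Syndrome (s16...s1) = 00100 → position 4.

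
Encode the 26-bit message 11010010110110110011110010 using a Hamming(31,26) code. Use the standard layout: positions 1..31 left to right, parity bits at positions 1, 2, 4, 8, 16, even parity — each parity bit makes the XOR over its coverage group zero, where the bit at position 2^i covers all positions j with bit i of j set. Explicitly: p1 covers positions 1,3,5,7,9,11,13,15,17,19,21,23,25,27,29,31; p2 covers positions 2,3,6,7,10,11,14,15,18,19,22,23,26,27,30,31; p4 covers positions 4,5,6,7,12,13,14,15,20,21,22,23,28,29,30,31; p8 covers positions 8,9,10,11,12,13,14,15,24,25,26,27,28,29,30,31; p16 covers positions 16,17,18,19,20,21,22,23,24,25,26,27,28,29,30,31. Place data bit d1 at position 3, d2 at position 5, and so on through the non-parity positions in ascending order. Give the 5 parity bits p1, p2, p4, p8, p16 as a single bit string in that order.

Place data bits at non-power-of-two positions: b3=1, b5=1, b6=0, b7=1, b9=0, b10=0, b11=1, b12=0, b13=1, b14=1, b15=0, b17=1, b18=1, b19=0, b20=1, b21=1, b22=0, b23=0, b24=1, b25=1, b26=1, b27=1, b28=0, b29=0, b30=1, b31=0.
p1 = XOR of data positions {3,5,7,9,11,13,15,17,19,21,23,25,27,29,31} = 1⊕1⊕1⊕0⊕1⊕1⊕0⊕1⊕0⊕1⊕0⊕1⊕1⊕0⊕0 = 1
p2 = XOR of data positions {3,6,7,10,11,14,15,18,19,22,23,26,27,30,31} = 1⊕0⊕1⊕0⊕1⊕1⊕0⊕1⊕0⊕0⊕0⊕1⊕1⊕1⊕0 = 0
p4 = XOR of data positions {5,6,7,12,13,14,15,20,21,22,23,28,29,30,31} = 1⊕0⊕1⊕0⊕1⊕1⊕0⊕1⊕1⊕0⊕0⊕0⊕0⊕1⊕0 = 1
p8 = XOR of data positions {9,10,11,12,13,14,15,24,25,26,27,28,29,30,31} = 0⊕0⊕1⊕0⊕1⊕1⊕0⊕1⊕1⊕1⊕1⊕0⊕0⊕1⊕0 = 0
p16 = XOR of data positions {17,18,19,20,21,22,23,24,25,26,27,28,29,30,31} = 1⊕1⊕0⊕1⊕1⊕0⊕0⊕1⊕1⊕1⊕1⊕0⊕0⊕1⊕0 = 1
Parity bits p1,p2,p4,p8,p16 = 10101

10101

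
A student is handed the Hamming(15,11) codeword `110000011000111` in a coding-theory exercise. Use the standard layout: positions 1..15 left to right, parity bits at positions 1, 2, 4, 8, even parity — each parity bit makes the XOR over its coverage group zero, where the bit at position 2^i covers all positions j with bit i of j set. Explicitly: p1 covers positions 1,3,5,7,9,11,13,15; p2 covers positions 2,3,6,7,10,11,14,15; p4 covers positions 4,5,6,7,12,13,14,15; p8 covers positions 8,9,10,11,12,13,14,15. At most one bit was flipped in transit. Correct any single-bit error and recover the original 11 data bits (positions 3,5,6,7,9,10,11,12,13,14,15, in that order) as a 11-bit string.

s1: b1⊕b3⊕b5⊕b7⊕b9⊕b11⊕b13⊕b15 = 1⊕0⊕0⊕0⊕1⊕0⊕1⊕1 = 0
s2: b2⊕b3⊕b6⊕b7⊕b10⊕b11⊕b14⊕b15 = 1⊕0⊕0⊕0⊕0⊕0⊕1⊕1 = 1
s4: b4⊕b5⊕b6⊕b7⊕b12⊕b13⊕b14⊕b15 = 0⊕0⊕0⊕0⊕0⊕1⊕1⊕1 = 1
s8: b8⊕b9⊕b10⊕b11⊕b12⊕b13⊕b14⊕b15 = 1⊕1⊕0⊕0⊕0⊕1⊕1⊕1 = 1
Syndrome (s8...s1) = 1110 → position 14.
Flip bit 14: corrected codeword = 110000011000101
Data bits at positions 3,5,6,7,9,10,11,12,13,14,15: 00001000101

00001000101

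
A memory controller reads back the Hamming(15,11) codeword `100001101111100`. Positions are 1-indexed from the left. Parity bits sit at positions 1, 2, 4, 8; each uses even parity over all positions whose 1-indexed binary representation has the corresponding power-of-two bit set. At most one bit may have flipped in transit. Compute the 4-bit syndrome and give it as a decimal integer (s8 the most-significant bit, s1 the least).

9

s1: b1⊕b3⊕b5⊕b7⊕b9⊕b11⊕b13⊕b15 = 1⊕0⊕0⊕1⊕1⊕1⊕1⊕0 = 1
s2: b2⊕b3⊕b6⊕b7⊕b10⊕b11⊕b14⊕b15 = 0⊕0⊕1⊕1⊕1⊕1⊕0⊕0 = 0
s4: b4⊕b5⊕b6⊕b7⊕b12⊕b13⊕b14⊕b15 = 0⊕0⊕1⊕1⊕1⊕1⊕0⊕0 = 0
s8: b8⊕b9⊕b10⊕b11⊕b12⊕b13⊕b14⊕b15 = 0⊕1⊕1⊕1⊕1⊕1⊕0⊕0 = 1
Syndrome (s8...s1) = 1001 → position 9.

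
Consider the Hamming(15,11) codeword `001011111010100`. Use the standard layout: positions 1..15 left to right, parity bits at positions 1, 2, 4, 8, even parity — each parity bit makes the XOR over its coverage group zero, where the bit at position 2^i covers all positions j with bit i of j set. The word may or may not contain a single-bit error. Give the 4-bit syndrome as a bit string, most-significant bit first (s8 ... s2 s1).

0000

s1: b1⊕b3⊕b5⊕b7⊕b9⊕b11⊕b13⊕b15 = 0⊕1⊕1⊕1⊕1⊕1⊕1⊕0 = 0
s2: b2⊕b3⊕b6⊕b7⊕b10⊕b11⊕b14⊕b15 = 0⊕1⊕1⊕1⊕0⊕1⊕0⊕0 = 0
s4: b4⊕b5⊕b6⊕b7⊕b12⊕b13⊕b14⊕b15 = 0⊕1⊕1⊕1⊕0⊕1⊕0⊕0 = 0
s8: b8⊕b9⊕b10⊕b11⊕b12⊕b13⊕b14⊕b15 = 1⊕1⊕0⊕1⊕0⊕1⊕0⊕0 = 0
Syndrome (s8...s1) = 0000 → position 0 (no error).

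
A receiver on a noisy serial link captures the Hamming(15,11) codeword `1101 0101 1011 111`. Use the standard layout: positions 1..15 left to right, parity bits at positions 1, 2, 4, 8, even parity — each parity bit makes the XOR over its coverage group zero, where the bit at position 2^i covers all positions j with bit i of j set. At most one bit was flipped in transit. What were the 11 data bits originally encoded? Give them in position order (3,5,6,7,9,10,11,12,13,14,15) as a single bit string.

s1: b1⊕b3⊕b5⊕b7⊕b9⊕b11⊕b13⊕b15 = 1⊕0⊕0⊕0⊕1⊕1⊕1⊕1 = 1
s2: b2⊕b3⊕b6⊕b7⊕b10⊕b11⊕b14⊕b15 = 1⊕0⊕1⊕0⊕0⊕1⊕1⊕1 = 1
s4: b4⊕b5⊕b6⊕b7⊕b12⊕b13⊕b14⊕b15 = 1⊕0⊕1⊕0⊕1⊕1⊕1⊕1 = 0
s8: b8⊕b9⊕b10⊕b11⊕b12⊕b13⊕b14⊕b15 = 1⊕1⊕0⊕1⊕1⊕1⊕1⊕1 = 1
Syndrome (s8...s1) = 1011 → position 11.
Flip bit 11: corrected codeword = 110101011001111
Data bits at positions 3,5,6,7,9,10,11,12,13,14,15: 00101001111

00101001111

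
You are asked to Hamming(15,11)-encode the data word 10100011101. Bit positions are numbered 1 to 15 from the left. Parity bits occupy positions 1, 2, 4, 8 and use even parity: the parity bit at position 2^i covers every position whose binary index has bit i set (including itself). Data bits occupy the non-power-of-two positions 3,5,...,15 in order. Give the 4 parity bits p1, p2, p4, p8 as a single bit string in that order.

0000

Place data bits at non-power-of-two positions: b3=1, b5=0, b6=1, b7=0, b9=0, b10=0, b11=1, b12=1, b13=1, b14=0, b15=1.
p1 = XOR of data positions {3,5,7,9,11,13,15} = 1⊕0⊕0⊕0⊕1⊕1⊕1 = 0
p2 = XOR of data positions {3,6,7,10,11,14,15} = 1⊕1⊕0⊕0⊕1⊕0⊕1 = 0
p4 = XOR of data positions {5,6,7,12,13,14,15} = 0⊕1⊕0⊕1⊕1⊕0⊕1 = 0
p8 = XOR of data positions {9,10,11,12,13,14,15} = 0⊕0⊕1⊕1⊕1⊕0⊕1 = 0
Parity bits p1,p2,p4,p8 = 0000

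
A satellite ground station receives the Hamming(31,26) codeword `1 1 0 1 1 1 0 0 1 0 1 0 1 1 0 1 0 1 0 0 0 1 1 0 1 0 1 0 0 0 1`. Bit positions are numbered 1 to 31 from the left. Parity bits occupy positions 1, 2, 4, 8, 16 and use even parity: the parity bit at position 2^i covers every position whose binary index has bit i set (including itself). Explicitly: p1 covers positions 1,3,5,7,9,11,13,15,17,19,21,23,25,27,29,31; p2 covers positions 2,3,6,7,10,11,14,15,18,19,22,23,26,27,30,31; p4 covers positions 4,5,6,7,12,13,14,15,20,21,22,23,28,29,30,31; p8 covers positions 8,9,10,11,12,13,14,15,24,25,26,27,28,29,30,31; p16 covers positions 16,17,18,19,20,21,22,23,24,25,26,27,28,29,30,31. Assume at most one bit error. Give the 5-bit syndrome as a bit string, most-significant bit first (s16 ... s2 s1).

s1: b1⊕b3⊕b5⊕b7⊕b9⊕b11⊕b13⊕b15⊕b17⊕b19⊕b21⊕b23⊕b25⊕b27⊕b29⊕b31 = 1⊕0⊕1⊕0⊕1⊕1⊕1⊕0⊕0⊕0⊕0⊕1⊕1⊕1⊕0⊕1 = 1
s2: b2⊕b3⊕b6⊕b7⊕b10⊕b11⊕b14⊕b15⊕b18⊕b19⊕b22⊕b23⊕b26⊕b27⊕b30⊕b31 = 1⊕0⊕1⊕0⊕0⊕1⊕1⊕0⊕1⊕0⊕1⊕1⊕0⊕1⊕0⊕1 = 1
s4: b4⊕b5⊕b6⊕b7⊕b12⊕b13⊕b14⊕b15⊕b20⊕b21⊕b22⊕b23⊕b28⊕b29⊕b30⊕b31 = 1⊕1⊕1⊕0⊕0⊕1⊕1⊕0⊕0⊕0⊕1⊕1⊕0⊕0⊕0⊕1 = 0
s8: b8⊕b9⊕b10⊕b11⊕b12⊕b13⊕b14⊕b15⊕b24⊕b25⊕b26⊕b27⊕b28⊕b29⊕b30⊕b31 = 0⊕1⊕0⊕1⊕0⊕1⊕1⊕0⊕0⊕1⊕0⊕1⊕0⊕0⊕0⊕1 = 1
s16: b16⊕b17⊕b18⊕b19⊕b20⊕b21⊕b22⊕b23⊕b24⊕b25⊕b26⊕b27⊕b28⊕b29⊕b30⊕b31 = 1⊕0⊕1⊕0⊕0⊕0⊕1⊕1⊕0⊕1⊕0⊕1⊕0⊕0⊕0⊕1 = 1
Syndrome (s16...s1) = 11011 → position 27.

11011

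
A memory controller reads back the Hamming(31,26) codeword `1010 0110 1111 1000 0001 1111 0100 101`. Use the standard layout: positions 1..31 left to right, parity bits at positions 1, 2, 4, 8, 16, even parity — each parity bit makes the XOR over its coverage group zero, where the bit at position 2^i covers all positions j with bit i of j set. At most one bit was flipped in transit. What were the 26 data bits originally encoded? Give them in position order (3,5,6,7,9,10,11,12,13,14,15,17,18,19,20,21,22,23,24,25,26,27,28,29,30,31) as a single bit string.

10111011100000111110100101

s1: b1⊕b3⊕b5⊕b7⊕b9⊕b11⊕b13⊕b15⊕b17⊕b19⊕b21⊕b23⊕b25⊕b27⊕b29⊕b31 = 1⊕1⊕0⊕1⊕1⊕1⊕1⊕0⊕0⊕0⊕1⊕1⊕0⊕0⊕1⊕1 = 0
s2: b2⊕b3⊕b6⊕b7⊕b10⊕b11⊕b14⊕b15⊕b18⊕b19⊕b22⊕b23⊕b26⊕b27⊕b30⊕b31 = 0⊕1⊕1⊕1⊕1⊕1⊕0⊕0⊕0⊕0⊕1⊕1⊕1⊕0⊕0⊕1 = 1
s4: b4⊕b5⊕b6⊕b7⊕b12⊕b13⊕b14⊕b15⊕b20⊕b21⊕b22⊕b23⊕b28⊕b29⊕b30⊕b31 = 0⊕0⊕1⊕1⊕1⊕1⊕0⊕0⊕1⊕1⊕1⊕1⊕0⊕1⊕0⊕1 = 0
s8: b8⊕b9⊕b10⊕b11⊕b12⊕b13⊕b14⊕b15⊕b24⊕b25⊕b26⊕b27⊕b28⊕b29⊕b30⊕b31 = 0⊕1⊕1⊕1⊕1⊕1⊕0⊕0⊕1⊕0⊕1⊕0⊕0⊕1⊕0⊕1 = 1
s16: b16⊕b17⊕b18⊕b19⊕b20⊕b21⊕b22⊕b23⊕b24⊕b25⊕b26⊕b27⊕b28⊕b29⊕b30⊕b31 = 0⊕0⊕0⊕0⊕1⊕1⊕1⊕1⊕1⊕0⊕1⊕0⊕0⊕1⊕0⊕1 = 0
Syndrome (s16...s1) = 01010 → position 10.
Flip bit 10: corrected codeword = 1010011010111000000111110100101
Data bits at positions 3,5,6,7,9,10,11,12,13,14,15,17,18,19,20,21,22,23,24,25,26,27,28,29,30,31: 10111011100000111110100101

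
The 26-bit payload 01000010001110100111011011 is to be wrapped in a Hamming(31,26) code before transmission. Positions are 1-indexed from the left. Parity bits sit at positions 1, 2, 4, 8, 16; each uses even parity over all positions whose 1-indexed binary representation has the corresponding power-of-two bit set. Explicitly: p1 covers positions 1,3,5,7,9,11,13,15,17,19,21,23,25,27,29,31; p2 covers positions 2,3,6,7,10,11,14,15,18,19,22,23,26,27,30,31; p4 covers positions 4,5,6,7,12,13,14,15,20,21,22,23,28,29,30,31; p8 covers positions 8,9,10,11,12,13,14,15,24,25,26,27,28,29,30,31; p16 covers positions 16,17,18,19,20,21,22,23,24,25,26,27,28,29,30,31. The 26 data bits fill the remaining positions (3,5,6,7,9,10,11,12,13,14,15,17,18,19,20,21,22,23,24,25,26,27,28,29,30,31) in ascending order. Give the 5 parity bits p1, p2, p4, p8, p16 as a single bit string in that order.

Place data bits at non-power-of-two positions: b3=0, b5=1, b6=0, b7=0, b9=0, b10=0, b11=1, b12=0, b13=0, b14=0, b15=1, b17=1, b18=1, b19=0, b20=1, b21=0, b22=0, b23=1, b24=1, b25=1, b26=0, b27=1, b28=1, b29=0, b30=1, b31=1.
p1 = XOR of data positions {3,5,7,9,11,13,15,17,19,21,23,25,27,29,31} = 0⊕1⊕0⊕0⊕1⊕0⊕1⊕1⊕0⊕0⊕1⊕1⊕1⊕0⊕1 = 0
p2 = XOR of data positions {3,6,7,10,11,14,15,18,19,22,23,26,27,30,31} = 0⊕0⊕0⊕0⊕1⊕0⊕1⊕1⊕0⊕0⊕1⊕0⊕1⊕1⊕1 = 1
p4 = XOR of data positions {5,6,7,12,13,14,15,20,21,22,23,28,29,30,31} = 1⊕0⊕0⊕0⊕0⊕0⊕1⊕1⊕0⊕0⊕1⊕1⊕0⊕1⊕1 = 1
p8 = XOR of data positions {9,10,11,12,13,14,15,24,25,26,27,28,29,30,31} = 0⊕0⊕1⊕0⊕0⊕0⊕1⊕1⊕1⊕0⊕1⊕1⊕0⊕1⊕1 = 0
p16 = XOR of data positions {17,18,19,20,21,22,23,24,25,26,27,28,29,30,31} = 1⊕1⊕0⊕1⊕0⊕0⊕1⊕1⊕1⊕0⊕1⊕1⊕0⊕1⊕1 = 0
Parity bits p1,p2,p4,p8,p16 = 01100

01100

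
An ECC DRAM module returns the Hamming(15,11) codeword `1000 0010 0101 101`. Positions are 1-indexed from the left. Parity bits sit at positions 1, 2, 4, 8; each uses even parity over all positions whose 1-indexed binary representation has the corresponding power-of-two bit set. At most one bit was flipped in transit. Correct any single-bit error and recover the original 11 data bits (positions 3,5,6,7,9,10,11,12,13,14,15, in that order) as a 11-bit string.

00010101101

s1: b1⊕b3⊕b5⊕b7⊕b9⊕b11⊕b13⊕b15 = 1⊕0⊕0⊕1⊕0⊕0⊕1⊕1 = 0
s2: b2⊕b3⊕b6⊕b7⊕b10⊕b11⊕b14⊕b15 = 0⊕0⊕0⊕1⊕1⊕0⊕0⊕1 = 1
s4: b4⊕b5⊕b6⊕b7⊕b12⊕b13⊕b14⊕b15 = 0⊕0⊕0⊕1⊕1⊕1⊕0⊕1 = 0
s8: b8⊕b9⊕b10⊕b11⊕b12⊕b13⊕b14⊕b15 = 0⊕0⊕1⊕0⊕1⊕1⊕0⊕1 = 0
Syndrome (s8...s1) = 0010 → position 2.
Flip bit 2: corrected codeword = 110000100101101
Data bits at positions 3,5,6,7,9,10,11,12,13,14,15: 00010101101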